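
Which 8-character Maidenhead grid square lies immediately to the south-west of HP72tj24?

Longitude extended square 2; −1 → 1.
Latitude extended square 4; −1 → 3.

HP72tj13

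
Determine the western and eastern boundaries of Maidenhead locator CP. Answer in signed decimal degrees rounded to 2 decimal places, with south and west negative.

Field C=2, P=15: +2·20° lon, +15·10° lat → SW at lon -140°, lat 60°.
Cell spans 20° lon × 10° lat.
west -140.00, east -120.00.

-140.00, -120.00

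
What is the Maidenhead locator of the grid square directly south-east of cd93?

DD02

Longitude square 9; +1 → 10, wraps to 0, carry into field.
Longitude field C = 2; +1 → 3 = D.
Latitude square 3; −1 → 2.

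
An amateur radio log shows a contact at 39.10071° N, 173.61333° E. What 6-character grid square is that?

RM69tc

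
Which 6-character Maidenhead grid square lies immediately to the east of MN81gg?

MN81hg

Longitude subsquare g = 6; +1 → 7 = h.
The latitude characters are unchanged.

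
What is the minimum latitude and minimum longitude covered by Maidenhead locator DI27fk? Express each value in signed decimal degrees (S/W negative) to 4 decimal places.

-2.5833, -115.5833

Field D=3, I=8: +3·20° lon, +8·10° lat → SW at lon -120°, lat -10°.
Square 2, 7: +2·2° lon, +7·1° lat → SW at lon -116°, lat -3°.
Subsquare f=5, k=10: +5·0.0833333° lon, +10·0.0416667° lat → SW at lon -115.583°, lat -2.58333°.
latitude -2.5833, longitude -115.5833.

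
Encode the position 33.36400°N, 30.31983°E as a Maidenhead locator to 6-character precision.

KM53di

Add 180° to longitude and 90° to latitude: 210.3198, 123.3640.
Field (20°×10°, letters A–R): 210.3198/20 → 10 → K, 123.3640/10 → 12 → M; chars KM.
Square (2°×1°, digits 0–9): 10.3198/2 → 5, 3.3640/1 → 3; chars 53.
Subsquare (5′×2.5′, letters a–x): 0.3198/0.0833333 → 3 → d, 0.3640/0.0416667 → 8 → i; chars di.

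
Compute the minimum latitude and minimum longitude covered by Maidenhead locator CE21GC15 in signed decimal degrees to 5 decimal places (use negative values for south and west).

-48.89583, -135.49167

Field C=2, E=4: +2·20° lon, +4·10° lat → SW at lon -140°, lat -50°.
Square 2, 1: +2·2° lon, +1·1° lat → SW at lon -136°, lat -49°.
Subsquare g=6, c=2: +6·0.0833333° lon, +2·0.0416667° lat → SW at lon -135.5°, lat -48.9167°.
Extended square 1, 5: +1·0.00833333° lon, +5·0.00416667° lat → SW at lon -135.492°, lat -48.8958°.
latitude -48.89583, longitude -135.49167.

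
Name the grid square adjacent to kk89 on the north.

KL80

Latitude square 9; +1 → 10, wraps to 0, carry into field.
Latitude field K = 10; +1 → 11 = L.
The longitude characters are unchanged.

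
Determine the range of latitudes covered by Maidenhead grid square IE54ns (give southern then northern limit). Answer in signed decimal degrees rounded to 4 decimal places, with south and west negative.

Field I=8, E=4: +8·20° lon, +4·10° lat → SW at lon -20°, lat -50°.
Square 5, 4: +5·2° lon, +4·1° lat → SW at lon -10°, lat -46°.
Subsquare n=13, s=18: +13·0.0833333° lon, +18·0.0416667° lat → SW at lon -8.91667°, lat -45.25°.
Cell spans 0.0833333° lon × 0.0416667° lat.
south -45.2500, north -45.2083.

-45.2500, -45.2083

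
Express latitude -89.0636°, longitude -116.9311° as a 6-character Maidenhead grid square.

DA10mw

Add 180° to longitude and 90° to latitude: 63.0689, 0.9364.
Field: lon ⌊63.0689/20⌋ = 3 → D; lat ⌊0.9364/10⌋ = 0 → A.
Square: lon ⌊3.0689/2⌋ = 1; lat ⌊0.9364/1⌋ = 0.
Subsquare: lon ⌊1.0689/0.0833333⌋ = 12 → m; lat ⌊0.9364/0.0416667⌋ = 22 → w.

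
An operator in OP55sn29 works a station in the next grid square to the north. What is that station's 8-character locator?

OP55so20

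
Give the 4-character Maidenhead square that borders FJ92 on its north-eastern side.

Longitude square 9; +1 → 10, wraps to 0, carry into field.
Longitude field F = 5; +1 → 6 = G.
Latitude square 2; +1 → 3.

GJ03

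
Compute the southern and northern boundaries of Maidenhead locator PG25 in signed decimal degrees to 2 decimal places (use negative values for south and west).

-25.00, -24.00

Field P=15, G=6: +15·20° lon, +6·10° lat → SW at lon 120°, lat -30°.
Square 2, 5: +2·2° lon, +5·1° lat → SW at lon 124°, lat -25°.
Cell spans 2° lon × 1° lat.
south -25.00, north -24.00.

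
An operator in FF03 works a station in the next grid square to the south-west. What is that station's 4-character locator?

Longitude square 0; −1 → -1, wraps to 9, carry into field.
Longitude field F = 5; −1 → 4 = E.
Latitude square 3; −1 → 2.

EF92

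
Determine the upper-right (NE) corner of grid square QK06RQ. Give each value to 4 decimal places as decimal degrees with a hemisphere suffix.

Field Q=16, K=10: +16·20° lon, +10·10° lat → SW at lon 140°, lat 10°.
Square 0, 6: +0·2° lon, +6·1° lat → SW at lon 140°, lat 16°.
Subsquare r=17, q=16: +17·0.0833333° lon, +16·0.0416667° lat → SW at lon 141.417°, lat 16.6667°.
Cell spans 0.0833333° lon × 0.0416667° lat. NE corner is SW corner plus one full cell.
latitude 16.7083° N, longitude 141.5000° E.

16.7083° N, 141.5000° E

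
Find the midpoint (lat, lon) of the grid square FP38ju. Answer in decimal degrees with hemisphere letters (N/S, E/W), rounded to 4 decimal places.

Field F=5, P=15: +5·20° lon, +15·10° lat → SW at lon -80°, lat 60°.
Square 3, 8: +3·2° lon, +8·1° lat → SW at lon -74°, lat 68°.
Subsquare j=9, u=20: +9·0.0833333° lon, +20·0.0416667° lat → SW at lon -73.25°, lat 68.8333°.
Cell spans 0.0833333° lon × 0.0416667° lat. Centre is SW corner plus half of each.
latitude 68.8542° N, longitude 73.2083° W.

68.8542° N, 73.2083° W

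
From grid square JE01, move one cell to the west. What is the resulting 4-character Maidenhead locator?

Longitude square 0; −1 → -1, wraps to 9, carry into field.
Longitude field J = 9; −1 → 8 = I.
The latitude characters are unchanged.

IE91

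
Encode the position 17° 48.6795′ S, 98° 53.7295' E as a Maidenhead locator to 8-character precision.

Offset from 180°W / 90°S: lon 278.89549°, lat 72.18868°.
Field (20°×10°, letters A–R): 278.89549/20 → 13 → N, 72.18868/10 → 7 → H; chars NH.
Square (2°×1°, digits 0–9): 18.89549/2 → 9, 2.18868/1 → 2; chars 92.
Subsquare (5′×2.5′, letters a–x): 0.89549/0.0833333 → 10 → k, 0.18868/0.0416667 → 4 → e; chars ke.
Extended square (30″×15″, digits 0–9): 0.06216/0.00833333 → 7, 0.02201/0.00416667 → 5; chars 75.

NH92ke75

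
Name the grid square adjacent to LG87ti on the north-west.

LG87sj

Longitude subsquare t = 19; −1 → 18 = s.
Latitude subsquare i = 8; +1 → 9 = j.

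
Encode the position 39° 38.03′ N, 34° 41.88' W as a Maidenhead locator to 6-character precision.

Shift to the Maidenhead origin (180°W, 90°S): lon 145.3020, lat 129.6338.
Field: lon ⌊145.3020/20⌋ = 7 → H; lat ⌊129.6338/10⌋ = 12 → M.
Square: lon ⌊5.3020/2⌋ = 2; lat ⌊9.6338/1⌋ = 9.
Subsquare: lon ⌊1.3020/0.0833333⌋ = 15 → p; lat ⌊0.6338/0.0416667⌋ = 15 → p.

HM29pp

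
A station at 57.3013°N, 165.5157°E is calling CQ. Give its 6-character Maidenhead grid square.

RO27sh

Add 180° to longitude and 90° to latitude: 345.5157, 147.3013.
Field (20°×10°, letters A–R): lon ⌊345.5157/20⌋ = 17 → R; lat ⌊147.3013/10⌋ = 14 → O.
Square (2°×1°, digits 0–9): lon ⌊5.5157/2⌋ = 2; lat ⌊7.3013/1⌋ = 7.
Subsquare (5′×2.5′, letters a–x): lon ⌊1.5157/0.0833333⌋ = 18 → s; lat ⌊0.3013/0.0416667⌋ = 7 → h.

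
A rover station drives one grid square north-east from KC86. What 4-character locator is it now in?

KC97

Longitude square 8; +1 → 9.
Latitude square 6; +1 → 7.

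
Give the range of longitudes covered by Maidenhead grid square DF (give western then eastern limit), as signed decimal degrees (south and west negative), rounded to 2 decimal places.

Field D=3, F=5: +3·20° lon, +5·10° lat → SW at lon -120°, lat -40°.
Cell spans 20° lon × 10° lat.
west -120.00, east -100.00.

-120.00, -100.00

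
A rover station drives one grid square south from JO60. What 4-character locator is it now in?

Latitude square 0; −1 → -1, wraps to 9, carry into field.
Latitude field O = 14; −1 → 13 = N.
The longitude characters are unchanged.

JN69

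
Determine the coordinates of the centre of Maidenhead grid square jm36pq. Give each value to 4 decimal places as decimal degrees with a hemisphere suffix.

Field J=9, M=12: +9·20° lon, +12·10° lat → SW at lon 0°, lat 30°.
Square 3, 6: +3·2° lon, +6·1° lat → SW at lon 6°, lat 36°.
Subsquare p=15, q=16: +15·0.0833333° lon, +16·0.0416667° lat → SW at lon 7.25°, lat 36.6667°.
Cell spans 0.0833333° lon × 0.0416667° lat. Centre is SW corner plus half of each.
latitude 36.6875° N, longitude 7.2917° E.

36.6875° N, 7.2917° E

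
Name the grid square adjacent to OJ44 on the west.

Longitude square 4; −1 → 3.
The latitude characters are unchanged.

OJ34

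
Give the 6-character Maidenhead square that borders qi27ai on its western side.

QI17xi

Longitude subsquare a = 0; −1 → -1, wraps to 23 = x, carry into square.
Longitude square 2; −1 → 1.
The latitude characters are unchanged.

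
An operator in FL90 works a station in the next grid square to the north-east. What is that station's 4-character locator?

Longitude square 9; +1 → 10, wraps to 0, carry into field.
Longitude field F = 5; +1 → 6 = G.
Latitude square 0; +1 → 1.

GL01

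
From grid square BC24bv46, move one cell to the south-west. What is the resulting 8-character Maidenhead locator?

BC24bv35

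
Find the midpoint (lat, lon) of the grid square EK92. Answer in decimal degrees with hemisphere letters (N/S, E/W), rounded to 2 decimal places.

Field E=4, K=10: +4·20° lon, +10·10° lat → SW at lon -100°, lat 10°.
Square 9, 2: +9·2° lon, +2·1° lat → SW at lon -82°, lat 12°.
Cell spans 2° lon × 1° lat. Centre is SW corner plus half of each.
latitude 12.50° N, longitude 81.00° W.

12.50° N, 81.00° W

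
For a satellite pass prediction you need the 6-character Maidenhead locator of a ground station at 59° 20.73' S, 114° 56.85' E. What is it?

Shift to the Maidenhead origin (180°W, 90°S): lon 294.9475, lat 30.6545.
Field: lon ⌊294.9475/20⌋ = 14 → O; lat ⌊30.6545/10⌋ = 3 → D.
Square: lon ⌊14.9475/2⌋ = 7; lat ⌊0.6545/1⌋ = 0.
Subsquare: lon ⌊0.9475/0.0833333⌋ = 11 → l; lat ⌊0.6545/0.0416667⌋ = 15 → p.

OD70lp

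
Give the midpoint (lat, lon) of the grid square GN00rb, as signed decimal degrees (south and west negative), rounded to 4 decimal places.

Field G=6, N=13: +6·20° lon, +13·10° lat → SW at lon -60°, lat 40°.
Square 0, 0: +0·2° lon, +0·1° lat → SW at lon -60°, lat 40°.
Subsquare r=17, b=1: +17·0.0833333° lon, +1·0.0416667° lat → SW at lon -58.5833°, lat 40.0417°.
Cell spans 0.0833333° lon × 0.0416667° lat. Centre is SW corner plus half of each.
latitude 40.0625, longitude -58.5417.

40.0625, -58.5417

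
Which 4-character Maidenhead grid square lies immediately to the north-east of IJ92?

Longitude square 9; +1 → 10, wraps to 0, carry into field.
Longitude field I = 8; +1 → 9 = J.
Latitude square 2; +1 → 3.

JJ03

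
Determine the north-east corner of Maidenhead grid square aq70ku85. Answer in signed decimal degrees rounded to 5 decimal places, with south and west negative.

70.85833, -165.09167

Field A=0, Q=16: +0·20° lon, +16·10° lat → SW at lon -180°, lat 70°.
Square 7, 0: +7·2° lon, +0·1° lat → SW at lon -166°, lat 70°.
Subsquare k=10, u=20: +10·0.0833333° lon, +20·0.0416667° lat → SW at lon -165.167°, lat 70.8333°.
Extended square 8, 5: +8·0.00833333° lon, +5·0.00416667° lat → SW at lon -165.1°, lat 70.8542°.
Cell spans 0.00833333° lon × 0.00416667° lat. NE corner is SW corner plus one full cell.
latitude 70.85833, longitude -165.09167.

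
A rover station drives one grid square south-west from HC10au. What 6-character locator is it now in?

Longitude subsquare a = 0; −1 → -1, wraps to 23 = x, carry into square.
Longitude square 1; −1 → 0.
Latitude subsquare u = 20; −1 → 19 = t.

HC00xt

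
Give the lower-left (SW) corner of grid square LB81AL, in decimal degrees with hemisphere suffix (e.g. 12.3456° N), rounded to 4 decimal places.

78.5417° S, 56.0000° E

Field L=11, B=1: +11·20° lon, +1·10° lat → SW at lon 40°, lat -80°.
Square 8, 1: +8·2° lon, +1·1° lat → SW at lon 56°, lat -79°.
Subsquare a=0, l=11: +0·0.0833333° lon, +11·0.0416667° lat → SW at lon 56°, lat -78.5417°.
latitude 78.5417° S, longitude 56.0000° E.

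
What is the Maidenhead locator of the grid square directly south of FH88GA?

Latitude subsquare a = 0; −1 → -1, wraps to 23 = x, carry into square.
Latitude square 8; −1 → 7.
The longitude characters are unchanged.

FH87gx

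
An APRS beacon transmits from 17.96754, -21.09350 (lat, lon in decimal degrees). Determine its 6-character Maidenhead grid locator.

Add 180° to longitude and 90° to latitude: 158.9065, 107.9675.
Field: lon ⌊158.9065/20⌋ = 7 → H; lat ⌊107.9675/10⌋ = 10 → K.
Square: lon ⌊18.9065/2⌋ = 9; lat ⌊7.9675/1⌋ = 7.
Subsquare: lon ⌊0.9065/0.0833333⌋ = 10 → k; lat ⌊0.9675/0.0416667⌋ = 23 → x.

HK97kx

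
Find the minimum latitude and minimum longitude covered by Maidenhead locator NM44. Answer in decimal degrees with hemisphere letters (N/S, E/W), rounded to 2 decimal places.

34.00° N, 88.00° E

Field N=13, M=12: +13·20° lon, +12·10° lat → SW at lon 80°, lat 30°.
Square 4, 4: +4·2° lon, +4·1° lat → SW at lon 88°, lat 34°.
latitude 34.00° N, longitude 88.00° E.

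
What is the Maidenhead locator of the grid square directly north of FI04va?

FI04vb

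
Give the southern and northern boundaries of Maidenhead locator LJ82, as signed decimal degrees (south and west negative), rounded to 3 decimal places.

2.000, 3.000

Field L=11, J=9: +11·20° lon, +9·10° lat → SW at lon 40°, lat 0°.
Square 8, 2: +8·2° lon, +2·1° lat → SW at lon 56°, lat 2°.
Cell spans 2° lon × 1° lat.
south 2.000, north 3.000.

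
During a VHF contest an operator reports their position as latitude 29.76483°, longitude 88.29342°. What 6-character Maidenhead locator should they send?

Add 180° to longitude and 90° to latitude: 268.2934, 119.7648.
Field: lon ⌊268.2934/20⌋ = 13 → N; lat ⌊119.7648/10⌋ = 11 → L.
Square: lon ⌊8.2934/2⌋ = 4; lat ⌊9.7648/1⌋ = 9.
Subsquare: lon ⌊0.2934/0.0833333⌋ = 3 → d; lat ⌊0.7648/0.0416667⌋ = 18 → s.

NL49ds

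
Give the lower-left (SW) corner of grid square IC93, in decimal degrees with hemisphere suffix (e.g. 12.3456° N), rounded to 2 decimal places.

67.00° S, 2.00° W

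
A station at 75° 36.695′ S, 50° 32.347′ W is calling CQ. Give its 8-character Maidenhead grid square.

GB44rj53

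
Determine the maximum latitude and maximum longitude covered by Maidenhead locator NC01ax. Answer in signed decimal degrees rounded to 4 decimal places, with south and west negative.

Field N=13, C=2: +13·20° lon, +2·10° lat → SW at lon 80°, lat -70°.
Square 0, 1: +0·2° lon, +1·1° lat → SW at lon 80°, lat -69°.
Subsquare a=0, x=23: +0·0.0833333° lon, +23·0.0416667° lat → SW at lon 80°, lat -68.0417°.
Cell spans 0.0833333° lon × 0.0416667° lat. NE corner is SW corner plus one full cell.
latitude -68.0000, longitude 80.0833.

-68.0000, 80.0833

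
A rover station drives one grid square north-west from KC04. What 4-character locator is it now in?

JC95

Longitude square 0; −1 → -1, wraps to 9, carry into field.
Longitude field K = 10; −1 → 9 = J.
Latitude square 4; +1 → 5.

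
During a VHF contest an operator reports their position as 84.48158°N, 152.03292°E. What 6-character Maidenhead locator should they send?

QR64al

Shift to the Maidenhead origin (180°W, 90°S): lon 332.0329, lat 174.4816.
Field (20°×10°, letters A–R): 332.0329/20 → 16 → Q, 174.4816/10 → 17 → R; chars QR.
Square (2°×1°, digits 0–9): 12.0329/2 → 6, 4.4816/1 → 4; chars 64.
Subsquare (5′×2.5′, letters a–x): 0.0329/0.0833333 → 0 → a, 0.4816/0.0416667 → 11 → l; chars al.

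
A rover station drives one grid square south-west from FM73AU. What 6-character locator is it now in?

Longitude subsquare a = 0; −1 → -1, wraps to 23 = x, carry into square.
Longitude square 7; −1 → 6.
Latitude subsquare u = 20; −1 → 19 = t.

FM63xt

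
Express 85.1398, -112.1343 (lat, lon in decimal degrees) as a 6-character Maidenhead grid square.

DR35wd

Shift to the Maidenhead origin (180°W, 90°S): lon 67.8657, lat 175.1398.
Field (20°×10°, letters A–R): 67.8657/20 → 3 → D, 175.1398/10 → 17 → R; chars DR.
Square (2°×1°, digits 0–9): 7.8657/2 → 3, 5.1398/1 → 5; chars 35.
Subsquare (5′×2.5′, letters a–x): 1.8657/0.0833333 → 22 → w, 0.1398/0.0416667 → 3 → d; chars wd.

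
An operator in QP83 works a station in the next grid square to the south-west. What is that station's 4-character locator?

QP72

Longitude square 8; −1 → 7.
Latitude square 3; −1 → 2.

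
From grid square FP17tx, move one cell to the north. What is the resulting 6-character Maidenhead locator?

Latitude subsquare x = 23; +1 → 24, wraps to 0 = a, carry into square.
Latitude square 7; +1 → 8.
The longitude characters are unchanged.

FP18ta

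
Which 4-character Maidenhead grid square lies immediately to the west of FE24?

FE14

Longitude square 2; −1 → 1.
The latitude characters are unchanged.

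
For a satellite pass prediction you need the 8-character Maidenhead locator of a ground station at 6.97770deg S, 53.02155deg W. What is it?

GI33la75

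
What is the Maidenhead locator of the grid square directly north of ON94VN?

ON94vo

Latitude subsquare n = 13; +1 → 14 = o.
The longitude characters are unchanged.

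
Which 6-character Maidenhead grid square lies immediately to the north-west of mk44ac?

MK34xd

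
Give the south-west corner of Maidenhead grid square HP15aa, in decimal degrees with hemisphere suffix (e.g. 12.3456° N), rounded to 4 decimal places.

65.0000° N, 38.0000° W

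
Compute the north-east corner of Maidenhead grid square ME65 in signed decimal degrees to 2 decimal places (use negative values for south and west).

Field M=12, E=4: +12·20° lon, +4·10° lat → SW at lon 60°, lat -50°.
Square 6, 5: +6·2° lon, +5·1° lat → SW at lon 72°, lat -45°.
Cell spans 2° lon × 1° lat. NE corner is SW corner plus one full cell.
latitude -44.00, longitude 74.00.

-44.00, 74.00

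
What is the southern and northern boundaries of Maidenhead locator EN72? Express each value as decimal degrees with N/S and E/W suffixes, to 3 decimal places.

Field E=4, N=13: +4·20° lon, +13·10° lat → SW at lon -100°, lat 40°.
Square 7, 2: +7·2° lon, +2·1° lat → SW at lon -86°, lat 42°.
Cell spans 2° lon × 1° lat.
south 42.000° N, north 43.000° N.

42.000° N, 43.000° N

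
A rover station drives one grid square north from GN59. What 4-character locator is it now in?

Latitude square 9; +1 → 10, wraps to 0, carry into field.
Latitude field N = 13; +1 → 14 = O.
The longitude characters are unchanged.

GO50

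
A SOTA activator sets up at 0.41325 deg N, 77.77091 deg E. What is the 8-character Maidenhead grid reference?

MJ80vj29

Add 180° to longitude and 90° to latitude: 257.77091, 90.41325.
Field (20°×10°, letters A–R): lon ⌊257.77091/20⌋ = 12 → M; lat ⌊90.41325/10⌋ = 9 → J.
Square (2°×1°, digits 0–9): lon ⌊17.77091/2⌋ = 8; lat ⌊0.41325/1⌋ = 0.
Subsquare (5′×2.5′, letters a–x): lon ⌊1.77091/0.0833333⌋ = 21 → v; lat ⌊0.41325/0.0416667⌋ = 9 → j.
Extended square (30″×15″, digits 0–9): lon ⌊0.02091/0.00833333⌋ = 2; lat ⌊0.03825/0.00416667⌋ = 9.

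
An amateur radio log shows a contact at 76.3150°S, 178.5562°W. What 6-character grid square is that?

Offset from 180°W / 90°S: lon 1.4438°, lat 13.6850°.
Field (20°×10°, letters A–R): 1.4438/20 → 0 → A, 13.6850/10 → 1 → B; chars AB.
Square (2°×1°, digits 0–9): 1.4438/2 → 0, 3.6850/1 → 3; chars 03.
Subsquare (5′×2.5′, letters a–x): 1.4438/0.0833333 → 17 → r, 0.6850/0.0416667 → 16 → q; chars rq.

AB03rq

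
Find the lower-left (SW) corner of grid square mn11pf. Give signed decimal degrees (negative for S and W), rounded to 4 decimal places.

Field M=12, N=13: +12·20° lon, +13·10° lat → SW at lon 60°, lat 40°.
Square 1, 1: +1·2° lon, +1·1° lat → SW at lon 62°, lat 41°.
Subsquare p=15, f=5: +15·0.0833333° lon, +5·0.0416667° lat → SW at lon 63.25°, lat 41.2083°.
latitude 41.2083, longitude 63.2500.

41.2083, 63.2500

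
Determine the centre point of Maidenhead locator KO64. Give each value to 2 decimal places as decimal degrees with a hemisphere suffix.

54.50° N, 33.00° E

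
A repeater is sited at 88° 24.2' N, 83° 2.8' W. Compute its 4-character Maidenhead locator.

ER88

Add 180° to longitude and 90° to latitude: 96.95, 178.40.
Field: lon ⌊96.95/20⌋ = 4 → E; lat ⌊178.40/10⌋ = 17 → R.
Square: lon ⌊16.95/2⌋ = 8; lat ⌊8.40/1⌋ = 8.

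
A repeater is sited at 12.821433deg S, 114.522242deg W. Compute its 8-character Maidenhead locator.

DH27re72

Shift to the Maidenhead origin (180°W, 90°S): lon 65.47776, lat 77.17857.
Field: lon ⌊65.47776/20⌋ = 3 → D; lat ⌊77.17857/10⌋ = 7 → H.
Square: lon ⌊5.47776/2⌋ = 2; lat ⌊7.17857/1⌋ = 7.
Subsquare: lon ⌊1.47776/0.0833333⌋ = 17 → r; lat ⌊0.17857/0.0416667⌋ = 4 → e.
Extended square: lon ⌊0.06109/0.00833333⌋ = 7; lat ⌊0.01190/0.00416667⌋ = 2.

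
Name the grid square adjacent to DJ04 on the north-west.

CJ95

Longitude square 0; −1 → -1, wraps to 9, carry into field.
Longitude field D = 3; −1 → 2 = C.
Latitude square 4; +1 → 5.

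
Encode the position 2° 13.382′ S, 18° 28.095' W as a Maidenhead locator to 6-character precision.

II07ss

Shift to the Maidenhead origin (180°W, 90°S): lon 161.5317, lat 87.7770.
Field (20°×10°, letters A–R): lon ⌊161.5317/20⌋ = 8 → I; lat ⌊87.7770/10⌋ = 8 → I.
Square (2°×1°, digits 0–9): lon ⌊1.5317/2⌋ = 0; lat ⌊7.7770/1⌋ = 7.
Subsquare (5′×2.5′, letters a–x): lon ⌊1.5317/0.0833333⌋ = 18 → s; lat ⌊0.7770/0.0416667⌋ = 18 → s.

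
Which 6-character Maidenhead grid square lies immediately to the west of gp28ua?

GP28ta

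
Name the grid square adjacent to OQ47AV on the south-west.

OQ37xu

Longitude subsquare a = 0; −1 → -1, wraps to 23 = x, carry into square.
Longitude square 4; −1 → 3.
Latitude subsquare v = 21; −1 → 20 = u.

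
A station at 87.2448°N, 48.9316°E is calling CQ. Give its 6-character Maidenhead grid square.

LR47lf

Shift to the Maidenhead origin (180°W, 90°S): lon 228.9316, lat 177.2448.
Field: 228.9316/20 → 11 → L, 177.2448/10 → 17 → R; chars LR.
Square: 8.9316/2 → 4, 7.2448/1 → 7; chars 47.
Subsquare: 0.9316/0.0833333 → 11 → l, 0.2448/0.0416667 → 5 → f; chars lf.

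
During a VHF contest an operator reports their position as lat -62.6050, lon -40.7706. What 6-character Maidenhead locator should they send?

Add 180° to longitude and 90° to latitude: 139.2294, 27.3950.
Field: 139.2294/20 → 6 → G, 27.3950/10 → 2 → C; chars GC.
Square: 19.2294/2 → 9, 7.3950/1 → 7; chars 97.
Subsquare: 1.2294/0.0833333 → 14 → o, 0.3950/0.0416667 → 9 → j; chars oj.

GC97oj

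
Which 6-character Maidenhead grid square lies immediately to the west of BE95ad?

BE85xd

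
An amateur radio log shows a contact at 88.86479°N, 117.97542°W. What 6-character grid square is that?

Shift to the Maidenhead origin (180°W, 90°S): lon 62.0246, lat 178.8648.
Field (20°×10°, letters A–R): 62.0246/20 → 3 → D, 178.8648/10 → 17 → R; chars DR.
Square (2°×1°, digits 0–9): 2.0246/2 → 1, 8.8648/1 → 8; chars 18.
Subsquare (5′×2.5′, letters a–x): 0.0246/0.0833333 → 0 → a, 0.8648/0.0416667 → 20 → u; chars au.

DR18au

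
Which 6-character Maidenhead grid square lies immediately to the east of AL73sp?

AL73tp

Longitude subsquare s = 18; +1 → 19 = t.
The latitude characters are unchanged.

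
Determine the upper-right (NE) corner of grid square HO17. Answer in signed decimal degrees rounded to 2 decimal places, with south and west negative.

58.00, -36.00

Field H=7, O=14: +7·20° lon, +14·10° lat → SW at lon -40°, lat 50°.
Square 1, 7: +1·2° lon, +7·1° lat → SW at lon -38°, lat 57°.
Cell spans 2° lon × 1° lat. NE corner is SW corner plus one full cell.
latitude 58.00, longitude -36.00.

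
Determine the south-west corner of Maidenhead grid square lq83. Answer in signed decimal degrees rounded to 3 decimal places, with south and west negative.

73.000, 56.000

Field L=11, Q=16: +11·20° lon, +16·10° lat → SW at lon 40°, lat 70°.
Square 8, 3: +8·2° lon, +3·1° lat → SW at lon 56°, lat 73°.
latitude 73.000, longitude 56.000.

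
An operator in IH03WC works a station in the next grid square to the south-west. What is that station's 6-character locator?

IH03vb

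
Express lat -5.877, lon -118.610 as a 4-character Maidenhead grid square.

DI04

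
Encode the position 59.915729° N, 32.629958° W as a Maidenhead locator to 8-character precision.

HO39qv49

Add 180° to longitude and 90° to latitude: 147.37004, 149.91573.
Field: 147.37004/20 → 7 → H, 149.91573/10 → 14 → O; chars HO.
Square: 7.37004/2 → 3, 9.91573/1 → 9; chars 39.
Subsquare: 1.37004/0.0833333 → 16 → q, 0.91573/0.0416667 → 21 → v; chars qv.
Extended square: 0.03671/0.00833333 → 4, 0.04073/0.00416667 → 9; chars 49.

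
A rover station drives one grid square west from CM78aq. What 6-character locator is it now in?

Longitude subsquare a = 0; −1 → -1, wraps to 23 = x, carry into square.
Longitude square 7; −1 → 6.
The latitude characters are unchanged.

CM68xq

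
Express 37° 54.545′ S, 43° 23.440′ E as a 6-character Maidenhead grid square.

LF12qc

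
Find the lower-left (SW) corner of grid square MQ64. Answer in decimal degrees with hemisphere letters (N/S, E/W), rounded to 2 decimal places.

Field M=12, Q=16: +12·20° lon, +16·10° lat → SW at lon 60°, lat 70°.
Square 6, 4: +6·2° lon, +4·1° lat → SW at lon 72°, lat 74°.
latitude 74.00° N, longitude 72.00° E.

74.00° N, 72.00° E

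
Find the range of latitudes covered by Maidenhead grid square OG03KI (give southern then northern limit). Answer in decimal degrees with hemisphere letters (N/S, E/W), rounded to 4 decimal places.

Field O=14, G=6: +14·20° lon, +6·10° lat → SW at lon 100°, lat -30°.
Square 0, 3: +0·2° lon, +3·1° lat → SW at lon 100°, lat -27°.
Subsquare k=10, i=8: +10·0.0833333° lon, +8·0.0416667° lat → SW at lon 100.833°, lat -26.6667°.
Cell spans 0.0833333° lon × 0.0416667° lat.
south 26.6667° S, north 26.6250° S.

26.6667° S, 26.6250° S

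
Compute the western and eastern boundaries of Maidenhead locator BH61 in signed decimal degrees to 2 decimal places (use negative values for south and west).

-148.00, -146.00

Field B=1, H=7: +1·20° lon, +7·10° lat → SW at lon -160°, lat -20°.
Square 6, 1: +6·2° lon, +1·1° lat → SW at lon -148°, lat -19°.
Cell spans 2° lon × 1° lat.
west -148.00, east -146.00.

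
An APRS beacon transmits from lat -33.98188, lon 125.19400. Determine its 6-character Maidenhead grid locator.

PF26oa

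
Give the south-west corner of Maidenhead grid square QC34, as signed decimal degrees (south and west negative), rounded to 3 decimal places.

-66.000, 146.000

Field Q=16, C=2: +16·20° lon, +2·10° lat → SW at lon 140°, lat -70°.
Square 3, 4: +3·2° lon, +4·1° lat → SW at lon 146°, lat -66°.
latitude -66.000, longitude 146.000.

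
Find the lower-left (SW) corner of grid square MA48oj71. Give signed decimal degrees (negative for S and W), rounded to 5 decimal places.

Field M=12, A=0: +12·20° lon, +0·10° lat → SW at lon 60°, lat -90°.
Square 4, 8: +4·2° lon, +8·1° lat → SW at lon 68°, lat -82°.
Subsquare o=14, j=9: +14·0.0833333° lon, +9·0.0416667° lat → SW at lon 69.1667°, lat -81.625°.
Extended square 7, 1: +7·0.00833333° lon, +1·0.00416667° lat → SW at lon 69.225°, lat -81.6208°.
latitude -81.62083, longitude 69.22500.

-81.62083, 69.22500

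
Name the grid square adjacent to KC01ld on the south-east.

KC01mc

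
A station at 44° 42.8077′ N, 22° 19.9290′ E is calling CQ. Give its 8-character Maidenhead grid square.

Offset from 180°W / 90°S: lon 202.33215°, lat 134.71346°.
Field (20°×10°, letters A–R): lon ⌊202.33215/20⌋ = 10 → K; lat ⌊134.71346/10⌋ = 13 → N.
Square (2°×1°, digits 0–9): lon ⌊2.33215/2⌋ = 1; lat ⌊4.71346/1⌋ = 4.
Subsquare (5′×2.5′, letters a–x): lon ⌊0.33215/0.0833333⌋ = 3 → d; lat ⌊0.71346/0.0416667⌋ = 17 → r.
Extended square (30″×15″, digits 0–9): lon ⌊0.08215/0.00833333⌋ = 9; lat ⌊0.00513/0.00416667⌋ = 1.

KN14dr91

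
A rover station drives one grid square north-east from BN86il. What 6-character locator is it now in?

BN86jm

Longitude subsquare i = 8; +1 → 9 = j.
Latitude subsquare l = 11; +1 → 12 = m.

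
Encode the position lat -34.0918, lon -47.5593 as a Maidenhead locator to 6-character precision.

Offset from 180°W / 90°S: lon 132.4407°, lat 55.9082°.
Field (20°×10°, letters A–R): lon ⌊132.4407/20⌋ = 6 → G; lat ⌊55.9082/10⌋ = 5 → F.
Square (2°×1°, digits 0–9): lon ⌊12.4407/2⌋ = 6; lat ⌊5.9082/1⌋ = 5.
Subsquare (5′×2.5′, letters a–x): lon ⌊0.4407/0.0833333⌋ = 5 → f; lat ⌊0.9082/0.0416667⌋ = 21 → v.

GF65fv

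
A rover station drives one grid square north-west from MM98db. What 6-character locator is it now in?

MM98cc

Longitude subsquare d = 3; −1 → 2 = c.
Latitude subsquare b = 1; +1 → 2 = c.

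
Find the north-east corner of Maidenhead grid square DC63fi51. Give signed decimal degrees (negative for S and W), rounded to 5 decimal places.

Field D=3, C=2: +3·20° lon, +2·10° lat → SW at lon -120°, lat -70°.
Square 6, 3: +6·2° lon, +3·1° lat → SW at lon -108°, lat -67°.
Subsquare f=5, i=8: +5·0.0833333° lon, +8·0.0416667° lat → SW at lon -107.583°, lat -66.6667°.
Extended square 5, 1: +5·0.00833333° lon, +1·0.00416667° lat → SW at lon -107.542°, lat -66.6625°.
Cell spans 0.00833333° lon × 0.00416667° lat. NE corner is SW corner plus one full cell.
latitude -66.65833, longitude -107.53333.

-66.65833, -107.53333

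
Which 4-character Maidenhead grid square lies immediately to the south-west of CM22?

CM11

Longitude square 2; −1 → 1.
Latitude square 2; −1 → 1.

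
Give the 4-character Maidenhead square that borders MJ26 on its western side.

MJ16

Longitude square 2; −1 → 1.
The latitude characters are unchanged.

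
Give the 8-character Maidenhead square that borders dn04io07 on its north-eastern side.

Longitude extended square 0; +1 → 1.
Latitude extended square 7; +1 → 8.

DN04io18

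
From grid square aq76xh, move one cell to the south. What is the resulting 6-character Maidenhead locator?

Latitude subsquare h = 7; −1 → 6 = g.
The longitude characters are unchanged.

AQ76xg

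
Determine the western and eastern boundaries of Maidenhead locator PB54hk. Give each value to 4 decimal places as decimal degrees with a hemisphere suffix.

130.5833° E, 130.6667° E

Field P=15, B=1: +15·20° lon, +1·10° lat → SW at lon 120°, lat -80°.
Square 5, 4: +5·2° lon, +4·1° lat → SW at lon 130°, lat -76°.
Subsquare h=7, k=10: +7·0.0833333° lon, +10·0.0416667° lat → SW at lon 130.583°, lat -75.5833°.
Cell spans 0.0833333° lon × 0.0416667° lat.
west 130.5833° E, east 130.6667° E.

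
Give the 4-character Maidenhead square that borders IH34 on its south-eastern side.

IH43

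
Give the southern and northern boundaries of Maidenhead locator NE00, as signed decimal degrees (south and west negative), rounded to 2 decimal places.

-50.00, -49.00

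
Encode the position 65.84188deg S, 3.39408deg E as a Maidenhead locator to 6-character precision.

Offset from 180°W / 90°S: lon 183.3941°, lat 24.1581°.
Field: 183.3941/20 → 9 → J, 24.1581/10 → 2 → C; chars JC.
Square: 3.3941/2 → 1, 4.1581/1 → 4; chars 14.
Subsquare: 1.3941/0.0833333 → 16 → q, 0.1581/0.0416667 → 3 → d; chars qd.

JC14qd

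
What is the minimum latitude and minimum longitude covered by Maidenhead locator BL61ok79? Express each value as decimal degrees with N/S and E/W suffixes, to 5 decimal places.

21.45417° N, 146.77500° W

Field B=1, L=11: +1·20° lon, +11·10° lat → SW at lon -160°, lat 20°.
Square 6, 1: +6·2° lon, +1·1° lat → SW at lon -148°, lat 21°.
Subsquare o=14, k=10: +14·0.0833333° lon, +10·0.0416667° lat → SW at lon -146.833°, lat 21.4167°.
Extended square 7, 9: +7·0.00833333° lon, +9·0.00416667° lat → SW at lon -146.775°, lat 21.4542°.
latitude 21.45417° N, longitude 146.77500° W.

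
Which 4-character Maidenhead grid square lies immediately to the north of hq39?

HR30

Latitude square 9; +1 → 10, wraps to 0, carry into field.
Latitude field Q = 16; +1 → 17 = R.
The longitude characters are unchanged.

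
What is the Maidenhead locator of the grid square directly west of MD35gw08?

MD35fw98

Longitude extended square 0; −1 → -1, wraps to 9, carry into subsquare.
Longitude subsquare g = 6; −1 → 5 = f.
The latitude characters are unchanged.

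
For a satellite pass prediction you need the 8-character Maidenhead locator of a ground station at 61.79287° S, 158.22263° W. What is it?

BC08ve39

Shift to the Maidenhead origin (180°W, 90°S): lon 21.77737, lat 28.20713.
Field: 21.77737/20 → 1 → B, 28.20713/10 → 2 → C; chars BC.
Square: 1.77737/2 → 0, 8.20713/1 → 8; chars 08.
Subsquare: 1.77737/0.0833333 → 21 → v, 0.20713/0.0416667 → 4 → e; chars ve.
Extended square: 0.02737/0.00833333 → 3, 0.04046/0.00416667 → 9; chars 39.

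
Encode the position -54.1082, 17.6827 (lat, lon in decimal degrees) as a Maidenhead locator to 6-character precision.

JD85uv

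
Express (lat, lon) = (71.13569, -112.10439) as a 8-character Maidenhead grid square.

DQ31wd72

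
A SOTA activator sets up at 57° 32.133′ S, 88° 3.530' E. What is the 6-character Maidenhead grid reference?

ND42al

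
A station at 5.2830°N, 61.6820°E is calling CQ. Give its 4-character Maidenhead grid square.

MJ05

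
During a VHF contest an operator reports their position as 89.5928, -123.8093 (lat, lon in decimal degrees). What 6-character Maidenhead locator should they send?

Shift to the Maidenhead origin (180°W, 90°S): lon 56.1907, lat 179.5928.
Field: 56.1907/20 → 2 → C, 179.5928/10 → 17 → R; chars CR.
Square: 16.1907/2 → 8, 9.5928/1 → 9; chars 89.
Subsquare: 0.1907/0.0833333 → 2 → c, 0.5928/0.0416667 → 14 → o; chars co.

CR89co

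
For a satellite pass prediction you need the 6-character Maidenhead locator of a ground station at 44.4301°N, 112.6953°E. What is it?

ON64ik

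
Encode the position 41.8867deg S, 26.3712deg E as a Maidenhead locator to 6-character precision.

KE38ec

Shift to the Maidenhead origin (180°W, 90°S): lon 206.3712, lat 48.1133.
Field: lon ⌊206.3712/20⌋ = 10 → K; lat ⌊48.1133/10⌋ = 4 → E.
Square: lon ⌊6.3712/2⌋ = 3; lat ⌊8.1133/1⌋ = 8.
Subsquare: lon ⌊0.3712/0.0833333⌋ = 4 → e; lat ⌊0.1133/0.0416667⌋ = 2 → c.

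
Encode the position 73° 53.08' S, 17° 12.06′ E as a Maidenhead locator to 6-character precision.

Offset from 180°W / 90°S: lon 197.2010°, lat 16.1153°.
Field: 197.2010/20 → 9 → J, 16.1153/10 → 1 → B; chars JB.
Square: 17.2010/2 → 8, 6.1153/1 → 6; chars 86.
Subsquare: 1.2010/0.0833333 → 14 → o, 0.1153/0.0416667 → 2 → c; chars oc.

JB86oc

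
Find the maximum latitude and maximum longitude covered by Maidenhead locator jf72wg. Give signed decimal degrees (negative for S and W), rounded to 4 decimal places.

-37.7083, 15.9167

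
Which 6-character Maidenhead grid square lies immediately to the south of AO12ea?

Latitude subsquare a = 0; −1 → -1, wraps to 23 = x, carry into square.
Latitude square 2; −1 → 1.
The longitude characters are unchanged.

AO11ex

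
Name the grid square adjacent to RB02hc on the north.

Latitude subsquare c = 2; +1 → 3 = d.
The longitude characters are unchanged.

RB02hd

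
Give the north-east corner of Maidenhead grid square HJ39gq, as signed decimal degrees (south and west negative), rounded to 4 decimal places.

Field H=7, J=9: +7·20° lon, +9·10° lat → SW at lon -40°, lat 0°.
Square 3, 9: +3·2° lon, +9·1° lat → SW at lon -34°, lat 9°.
Subsquare g=6, q=16: +6·0.0833333° lon, +16·0.0416667° lat → SW at lon -33.5°, lat 9.66667°.
Cell spans 0.0833333° lon × 0.0416667° lat. NE corner is SW corner plus one full cell.
latitude 9.7083, longitude -33.4167.

9.7083, -33.4167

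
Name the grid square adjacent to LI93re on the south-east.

LI93sd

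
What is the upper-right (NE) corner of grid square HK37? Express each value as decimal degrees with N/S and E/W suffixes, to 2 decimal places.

Field H=7, K=10: +7·20° lon, +10·10° lat → SW at lon -40°, lat 10°.
Square 3, 7: +3·2° lon, +7·1° lat → SW at lon -34°, lat 17°.
Cell spans 2° lon × 1° lat. NE corner is SW corner plus one full cell.
latitude 18.00° N, longitude 32.00° W.

18.00° N, 32.00° W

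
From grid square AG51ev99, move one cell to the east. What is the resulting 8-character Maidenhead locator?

AG51fv09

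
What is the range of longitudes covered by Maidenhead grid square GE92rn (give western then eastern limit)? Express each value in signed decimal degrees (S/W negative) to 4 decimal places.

Field G=6, E=4: +6·20° lon, +4·10° lat → SW at lon -60°, lat -50°.
Square 9, 2: +9·2° lon, +2·1° lat → SW at lon -42°, lat -48°.
Subsquare r=17, n=13: +17·0.0833333° lon, +13·0.0416667° lat → SW at lon -40.5833°, lat -47.4583°.
Cell spans 0.0833333° lon × 0.0416667° lat.
west -40.5833, east -40.5000.

-40.5833, -40.5000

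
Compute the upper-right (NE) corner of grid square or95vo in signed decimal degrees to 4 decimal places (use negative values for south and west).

85.6250, 119.8333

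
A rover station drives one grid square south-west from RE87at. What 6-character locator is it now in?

RE77xs

Longitude subsquare a = 0; −1 → -1, wraps to 23 = x, carry into square.
Longitude square 8; −1 → 7.
Latitude subsquare t = 19; −1 → 18 = s.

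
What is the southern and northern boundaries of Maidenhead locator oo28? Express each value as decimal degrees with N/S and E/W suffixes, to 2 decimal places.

58.00° N, 59.00° N

Field O=14, O=14: +14·20° lon, +14·10° lat → SW at lon 100°, lat 50°.
Square 2, 8: +2·2° lon, +8·1° lat → SW at lon 104°, lat 58°.
Cell spans 2° lon × 1° lat.
south 58.00° N, north 59.00° N.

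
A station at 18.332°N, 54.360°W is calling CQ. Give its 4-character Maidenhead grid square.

GK28

Shift to the Maidenhead origin (180°W, 90°S): lon 125.64, lat 108.33.
Field (20°×10°, letters A–R): 125.64/20 → 6 → G, 108.33/10 → 10 → K; chars GK.
Square (2°×1°, digits 0–9): 5.64/2 → 2, 8.33/1 → 8; chars 28.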